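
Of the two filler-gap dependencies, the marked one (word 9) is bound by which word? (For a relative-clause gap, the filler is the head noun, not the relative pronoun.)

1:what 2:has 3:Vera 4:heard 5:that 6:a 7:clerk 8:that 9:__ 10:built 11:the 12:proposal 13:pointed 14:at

7

The marked gap is inside the relative clause, the subject of "built".
Its filler is the head noun "clerk" (via "that"), at word 7.
(The other dependency links word 1 to a gap after word 14.)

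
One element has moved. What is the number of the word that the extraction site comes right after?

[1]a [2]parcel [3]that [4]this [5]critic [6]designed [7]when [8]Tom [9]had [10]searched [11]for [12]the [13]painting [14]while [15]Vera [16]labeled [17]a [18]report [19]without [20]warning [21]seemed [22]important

6

The displaced element is "a parcel" (word 2).
It functions as the direct object of "designed", so the gap sits immediately after word 6 ("designed").
Base order: This critic designed a parcel when Tom had searched for the painting while Vera labeled a report without warning.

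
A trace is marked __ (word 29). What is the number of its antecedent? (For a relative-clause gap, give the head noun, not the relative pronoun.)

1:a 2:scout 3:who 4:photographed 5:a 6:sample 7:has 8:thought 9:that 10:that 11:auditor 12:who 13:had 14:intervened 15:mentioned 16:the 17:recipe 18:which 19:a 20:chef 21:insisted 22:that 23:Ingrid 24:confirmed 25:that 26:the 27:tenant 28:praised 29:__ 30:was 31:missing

17

The gap at 29 is the object of "praised", inside a relative clause.
The relative pronoun is "which" (word 18); it is bound by the head noun immediately before it.
Its filler is the head noun "recipe", at word 17.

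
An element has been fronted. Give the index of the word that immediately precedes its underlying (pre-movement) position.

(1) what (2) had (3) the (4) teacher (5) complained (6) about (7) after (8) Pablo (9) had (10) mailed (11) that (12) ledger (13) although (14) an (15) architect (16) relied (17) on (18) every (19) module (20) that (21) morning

6

The displaced element is "what" (word 1).
It functions as the object of the preposition "about" of "complained", so the gap sits immediately after word 6 ("about").
Base order: The teacher had complained about what after Pablo had mailed that ledger although an architect relied on every module that morning.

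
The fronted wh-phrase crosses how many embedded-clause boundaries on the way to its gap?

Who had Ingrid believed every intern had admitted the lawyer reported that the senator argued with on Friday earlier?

3

"who" is extracted from the PP object of "argued".
Boundaries crossed, outermost first: [Ø], [Ø], [that] — 3 in total.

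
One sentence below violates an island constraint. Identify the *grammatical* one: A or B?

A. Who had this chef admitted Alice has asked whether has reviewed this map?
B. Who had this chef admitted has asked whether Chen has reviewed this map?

In A, the wh-phrase is extracted from inside a wh-island (introduced by "whether"), which blocks movement.
In B, the extraction path crosses only that-complement boundaries, which are transparent.
So B is grammatical.

B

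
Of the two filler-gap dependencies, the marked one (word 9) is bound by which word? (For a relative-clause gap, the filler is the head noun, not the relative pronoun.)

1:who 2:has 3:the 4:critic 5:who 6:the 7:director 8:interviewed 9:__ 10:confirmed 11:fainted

The marked gap is inside the relative clause, the direct object of "interviewed".
Its filler is the head noun "critic" (via "who"), at word 4.
(The other dependency links word 1 to a gap after word 10.)

4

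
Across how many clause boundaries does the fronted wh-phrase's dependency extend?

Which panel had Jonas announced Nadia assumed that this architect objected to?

2

"which panel" is extracted from the PP object of "objected".
Boundaries crossed, outermost first: [Ø], [that] — 2 in total.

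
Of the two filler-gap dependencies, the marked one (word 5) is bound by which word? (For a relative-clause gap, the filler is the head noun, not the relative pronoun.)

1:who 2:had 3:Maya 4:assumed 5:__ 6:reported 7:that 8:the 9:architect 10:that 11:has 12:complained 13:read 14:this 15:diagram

1

The marked gap is the subject of "reported".
Its filler is the fronted wh-phrase "who", at word 1.
(The other dependency links word 9 to a gap after word 10.)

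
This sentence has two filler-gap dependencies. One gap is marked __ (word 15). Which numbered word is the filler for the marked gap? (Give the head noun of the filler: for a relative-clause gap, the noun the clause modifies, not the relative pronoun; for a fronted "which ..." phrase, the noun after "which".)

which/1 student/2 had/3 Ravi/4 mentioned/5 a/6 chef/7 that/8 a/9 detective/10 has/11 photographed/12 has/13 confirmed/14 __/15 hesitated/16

The marked gap is the subject of "hesitated".
Its filler is the fronted wh-phrase "which student", at word 2.
(The other dependency links word 7 to a gap after word 12.)

2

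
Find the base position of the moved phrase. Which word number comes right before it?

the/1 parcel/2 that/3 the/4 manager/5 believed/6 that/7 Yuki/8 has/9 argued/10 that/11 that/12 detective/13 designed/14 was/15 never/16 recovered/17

The displaced element is "the parcel" (word 2).
It is linked across 2 clause boundaries (that → that).
It functions as the direct object of "designed", so the gap sits immediately after word 14 ("designed").
Base order: The manager believed that Yuki has argued that that detective designed the parcel.

14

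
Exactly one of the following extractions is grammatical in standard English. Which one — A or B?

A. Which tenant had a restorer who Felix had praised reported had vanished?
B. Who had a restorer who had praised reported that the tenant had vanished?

In B, the wh-phrase is extracted from inside a complex-NP island (relative clause) (introduced by "who"), which blocks movement.
In A, the extraction path crosses only that-complement boundaries, which are transparent.
So A is grammatical.

A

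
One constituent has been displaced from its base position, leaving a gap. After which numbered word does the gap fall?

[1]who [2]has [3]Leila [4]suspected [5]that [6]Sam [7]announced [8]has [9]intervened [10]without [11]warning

7

The displaced element is "who" (word 1).
It is linked across 2 clause boundaries (that → Ø).
It functions as the subject of "intervened", so the gap sits immediately after word 7 ("announced").
Base order: Leila has suspected that Sam announced that who has intervened without warning.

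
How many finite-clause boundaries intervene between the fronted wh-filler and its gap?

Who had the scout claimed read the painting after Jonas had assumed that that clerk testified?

"who" is extracted from the subject of "read".
Boundaries crossed, outermost first: [Ø] — 1 in total.

1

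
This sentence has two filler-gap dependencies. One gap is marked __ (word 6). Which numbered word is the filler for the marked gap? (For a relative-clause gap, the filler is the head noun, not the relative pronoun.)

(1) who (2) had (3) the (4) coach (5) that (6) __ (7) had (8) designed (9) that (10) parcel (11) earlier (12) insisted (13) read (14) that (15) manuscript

4

The marked gap is inside the relative clause, the subject of "designed".
Its filler is the head noun "coach" (via "that"), at word 4.
(The other dependency links word 1 to a gap after word 12.)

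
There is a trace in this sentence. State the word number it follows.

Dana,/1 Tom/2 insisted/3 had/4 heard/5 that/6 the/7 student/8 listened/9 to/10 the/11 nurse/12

The displaced element is "Dana" (word 1).
It is linked across 1 clause boundary (Ø).
It functions as the subject of "heard", so the gap sits immediately after word 3 ("insisted").
Base order: Tom insisted that Dana had heard that the student listened to the nurse.

3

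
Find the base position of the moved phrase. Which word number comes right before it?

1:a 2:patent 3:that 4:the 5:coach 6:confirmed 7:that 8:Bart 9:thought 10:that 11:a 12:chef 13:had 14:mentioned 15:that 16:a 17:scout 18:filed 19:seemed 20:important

18

The displaced element is "a patent" (word 2).
It is linked across 3 clause boundaries (that → that → that).
It functions as the direct object of "filed", so the gap sits immediately after word 18 ("filed").
Base order: The coach confirmed that Bart thought that a chef had mentioned that a scout filed a patent.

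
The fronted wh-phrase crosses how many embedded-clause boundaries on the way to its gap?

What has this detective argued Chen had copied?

1

"what" is extracted from the object of "copied".
Boundaries crossed, outermost first: [Ø] — 1 in total.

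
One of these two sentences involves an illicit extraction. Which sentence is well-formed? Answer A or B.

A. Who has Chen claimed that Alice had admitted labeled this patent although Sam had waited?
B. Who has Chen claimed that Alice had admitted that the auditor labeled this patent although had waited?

In B, the wh-phrase is extracted from inside an adjunct island (introduced by "although"), which blocks movement.
In A, the extraction path crosses only that-complement boundaries, which are transparent.
So A is grammatical.

A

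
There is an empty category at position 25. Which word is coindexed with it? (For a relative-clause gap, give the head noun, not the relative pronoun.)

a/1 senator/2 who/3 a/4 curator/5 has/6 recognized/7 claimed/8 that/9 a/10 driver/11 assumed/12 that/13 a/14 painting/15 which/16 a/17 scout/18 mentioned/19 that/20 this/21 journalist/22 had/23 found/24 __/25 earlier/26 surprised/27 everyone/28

The gap at 25 is the object of "found", inside a relative clause.
The relative pronoun is "which" (word 16); it is bound by the head noun immediately before it.
Its filler is the head noun "painting", at word 15.

15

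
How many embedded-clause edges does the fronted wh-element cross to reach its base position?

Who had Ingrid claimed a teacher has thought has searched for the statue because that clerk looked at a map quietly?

2

"who" is extracted from the subject of "searched".
Boundaries crossed, outermost first: [Ø], [Ø] — 2 in total.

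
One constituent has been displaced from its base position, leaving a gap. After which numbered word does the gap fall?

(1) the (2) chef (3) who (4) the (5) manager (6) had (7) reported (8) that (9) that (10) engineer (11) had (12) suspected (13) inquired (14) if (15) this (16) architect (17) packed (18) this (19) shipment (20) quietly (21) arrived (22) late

12

The displaced element is "the chef" (word 2).
It is linked across 2 clause boundaries (that → Ø).
It functions as the subject of "inquired", so the gap sits immediately after word 12 ("suspected").
Base order: The manager had reported that that engineer had suspected the chef inquired if this architect packed this shipment quietly.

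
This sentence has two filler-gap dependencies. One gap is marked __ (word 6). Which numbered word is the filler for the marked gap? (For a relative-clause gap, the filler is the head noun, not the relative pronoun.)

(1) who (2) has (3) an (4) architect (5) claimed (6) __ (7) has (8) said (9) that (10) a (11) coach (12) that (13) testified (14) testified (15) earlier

The marked gap is the subject of "said".
Its filler is the fronted wh-phrase "who", at word 1.
(The other dependency links word 11 to a gap after word 12.)

1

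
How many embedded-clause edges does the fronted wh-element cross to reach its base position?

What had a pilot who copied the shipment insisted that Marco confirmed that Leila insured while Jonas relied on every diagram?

"what" is extracted from the object of "insured".
Boundaries crossed, outermost first: [that], [that] — 2 in total.

2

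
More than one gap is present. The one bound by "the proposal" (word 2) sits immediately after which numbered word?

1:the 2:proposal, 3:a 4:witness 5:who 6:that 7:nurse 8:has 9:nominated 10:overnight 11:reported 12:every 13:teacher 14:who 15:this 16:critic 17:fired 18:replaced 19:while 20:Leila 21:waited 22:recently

The displaced element is "the proposal" (word 2).
It is linked across 1 clause boundary (Ø).
It functions as the direct object of "replaced", so the gap sits immediately after word 18 ("replaced").
Base order: A witness who that nurse has nominated overnight reported every teacher who this critic fired replaced the proposal while Leila waited recently.

18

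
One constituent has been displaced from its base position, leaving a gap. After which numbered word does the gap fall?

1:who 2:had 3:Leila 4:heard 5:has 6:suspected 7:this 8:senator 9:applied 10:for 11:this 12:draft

The displaced element is "who" (word 1).
It is linked across 1 clause boundary (Ø).
It functions as the subject of "suspected", so the gap sits immediately after word 4 ("heard").
Base order: Leila had heard that who has suspected this senator applied for this draft.

4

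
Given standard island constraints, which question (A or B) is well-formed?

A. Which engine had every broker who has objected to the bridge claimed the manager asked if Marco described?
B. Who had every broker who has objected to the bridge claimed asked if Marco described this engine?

B

In A, the wh-phrase is extracted from inside a wh-island (introduced by "if"), which blocks movement.
In B, the extraction path crosses only that-complement boundaries, which are transparent.
So B is grammatical.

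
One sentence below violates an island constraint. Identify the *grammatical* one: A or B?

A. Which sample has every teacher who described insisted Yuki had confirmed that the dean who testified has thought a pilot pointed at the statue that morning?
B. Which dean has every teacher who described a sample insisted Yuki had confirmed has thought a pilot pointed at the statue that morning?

B

In A, the wh-phrase is extracted from inside a complex-NP island (relative clause) (introduced by "who"), which blocks movement.
In B, the extraction path crosses only that-complement boundaries, which are transparent.
So B is grammatical.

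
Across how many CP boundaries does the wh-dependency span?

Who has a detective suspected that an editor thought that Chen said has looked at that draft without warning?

"who" is extracted from the subject of "looked".
Boundaries crossed, outermost first: [that], [that], [Ø] — 3 in total.

3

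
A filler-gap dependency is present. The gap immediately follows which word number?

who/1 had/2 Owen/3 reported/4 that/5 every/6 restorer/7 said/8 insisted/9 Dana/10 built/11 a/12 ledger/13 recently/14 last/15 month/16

The displaced element is "who" (word 1).
It is linked across 2 clause boundaries (that → Ø).
It functions as the subject of "insisted", so the gap sits immediately after word 8 ("said").
Base order: Owen had reported that every restorer said that who insisted Dana built a ledger recently last month.

8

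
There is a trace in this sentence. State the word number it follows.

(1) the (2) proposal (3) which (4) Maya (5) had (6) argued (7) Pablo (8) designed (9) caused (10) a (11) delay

8

The displaced element is "the proposal" (word 2).
It is linked across 1 clause boundary (Ø).
It functions as the direct object of "designed", so the gap sits immediately after word 8 ("designed").
Base order: Maya had argued Pablo designed the proposal.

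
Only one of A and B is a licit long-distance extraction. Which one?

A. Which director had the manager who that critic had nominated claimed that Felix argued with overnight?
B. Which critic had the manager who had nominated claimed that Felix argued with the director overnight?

A

In B, the wh-phrase is extracted from inside a complex-NP island (relative clause) (introduced by "who"), which blocks movement.
In A, the extraction path crosses only that-complement boundaries, which are transparent.
So A is grammatical.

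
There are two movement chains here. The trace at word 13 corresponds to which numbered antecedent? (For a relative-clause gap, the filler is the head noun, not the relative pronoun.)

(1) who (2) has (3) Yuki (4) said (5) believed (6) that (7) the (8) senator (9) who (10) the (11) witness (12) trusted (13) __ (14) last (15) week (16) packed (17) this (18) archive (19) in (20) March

The marked gap is inside the relative clause, the direct object of "trusted".
Its filler is the head noun "senator" (via "who"), at word 8.
(The other dependency links word 1 to a gap after word 4.)

8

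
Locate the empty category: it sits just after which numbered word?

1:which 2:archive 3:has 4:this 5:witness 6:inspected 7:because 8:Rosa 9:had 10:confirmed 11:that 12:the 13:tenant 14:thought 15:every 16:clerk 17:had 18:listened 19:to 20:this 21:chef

6

The displaced element is "which archive" (word 2).
It functions as the direct object of "inspected", so the gap sits immediately after word 6 ("inspected").
Base order: This witness has inspected which archive because Rosa had confirmed that the tenant thought every clerk had listened to this chef.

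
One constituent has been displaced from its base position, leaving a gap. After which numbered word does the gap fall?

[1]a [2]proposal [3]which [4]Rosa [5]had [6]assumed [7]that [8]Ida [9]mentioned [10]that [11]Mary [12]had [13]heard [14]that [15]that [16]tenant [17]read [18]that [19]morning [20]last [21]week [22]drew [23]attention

The displaced element is "a proposal" (word 2).
It is linked across 3 clause boundaries (that → that → that).
It functions as the direct object of "read", so the gap sits immediately after word 17 ("read").
Base order: Rosa had assumed that Ida mentioned that Mary had heard that that tenant read a proposal that morning last week.

17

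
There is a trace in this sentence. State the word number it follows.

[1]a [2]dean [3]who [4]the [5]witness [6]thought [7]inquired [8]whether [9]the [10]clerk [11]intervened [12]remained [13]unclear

6

The displaced element is "a dean" (word 2).
It is linked across 1 clause boundary (Ø).
It functions as the subject of "inquired", so the gap sits immediately after word 6 ("thought").
Base order: The witness thought that a dean inquired whether the clerk intervened.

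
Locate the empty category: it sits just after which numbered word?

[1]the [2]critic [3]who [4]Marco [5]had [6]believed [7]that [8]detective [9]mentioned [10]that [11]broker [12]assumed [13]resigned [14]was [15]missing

12

The displaced element is "the critic" (word 2).
It is linked across 3 clause boundaries (Ø → Ø → Ø).
It functions as the subject of "resigned", so the gap sits immediately after word 12 ("assumed").
Base order: Marco had believed that detective mentioned that broker assumed that the critic resigned.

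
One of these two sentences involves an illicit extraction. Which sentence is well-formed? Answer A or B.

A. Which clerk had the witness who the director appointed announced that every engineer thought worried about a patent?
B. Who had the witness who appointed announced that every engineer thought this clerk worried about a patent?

A

In B, the wh-phrase is extracted from inside a complex-NP island (relative clause) (introduced by "who"), which blocks movement.
In A, the extraction path crosses only that-complement boundaries, which are transparent.
So A is grammatical.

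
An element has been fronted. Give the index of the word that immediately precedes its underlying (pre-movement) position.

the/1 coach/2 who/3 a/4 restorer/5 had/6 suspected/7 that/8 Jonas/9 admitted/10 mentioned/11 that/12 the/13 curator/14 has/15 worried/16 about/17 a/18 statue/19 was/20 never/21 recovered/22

The displaced element is "the coach" (word 2).
It is linked across 2 clause boundaries (that → Ø).
It functions as the subject of "mentioned", so the gap sits immediately after word 10 ("admitted").
Base order: A restorer had suspected that Jonas admitted that the coach mentioned that the curator has worried about a statue.

10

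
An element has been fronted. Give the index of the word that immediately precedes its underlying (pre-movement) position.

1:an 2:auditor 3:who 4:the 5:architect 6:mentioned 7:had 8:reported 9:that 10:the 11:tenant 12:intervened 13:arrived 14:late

6

The displaced element is "an auditor" (word 2).
It is linked across 1 clause boundary (Ø).
It functions as the subject of "reported", so the gap sits immediately after word 6 ("mentioned").
Base order: The architect mentioned that an auditor had reported that the tenant intervened.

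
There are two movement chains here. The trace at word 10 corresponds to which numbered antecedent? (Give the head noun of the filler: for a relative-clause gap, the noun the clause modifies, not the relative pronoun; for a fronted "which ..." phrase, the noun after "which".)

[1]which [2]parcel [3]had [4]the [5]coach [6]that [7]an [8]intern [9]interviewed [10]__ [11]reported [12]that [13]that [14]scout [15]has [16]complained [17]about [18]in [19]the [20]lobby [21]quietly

The marked gap is inside the relative clause, the direct object of "interviewed".
Its filler is the head noun "coach" (via "that"), at word 5.
(The other dependency links word 2 to a gap after word 17.)

5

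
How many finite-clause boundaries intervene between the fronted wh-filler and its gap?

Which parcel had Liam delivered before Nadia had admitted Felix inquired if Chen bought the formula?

"which parcel" originates inside the matrix clause — no clause boundary is crossed.

0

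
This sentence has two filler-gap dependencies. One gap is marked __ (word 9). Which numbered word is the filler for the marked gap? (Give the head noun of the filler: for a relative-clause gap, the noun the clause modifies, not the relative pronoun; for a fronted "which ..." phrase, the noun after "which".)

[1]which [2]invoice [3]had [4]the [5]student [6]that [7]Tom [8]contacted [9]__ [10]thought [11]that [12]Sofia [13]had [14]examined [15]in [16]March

5

The marked gap is inside the relative clause, the direct object of "contacted".
Its filler is the head noun "student" (via "that"), at word 5.
(The other dependency links word 2 to a gap after word 14.)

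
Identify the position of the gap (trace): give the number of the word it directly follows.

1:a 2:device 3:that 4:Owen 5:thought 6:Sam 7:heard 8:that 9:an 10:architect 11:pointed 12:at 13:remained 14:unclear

The displaced element is "a device" (word 2).
It is linked across 2 clause boundaries (Ø → that).
It functions as the object of the preposition "at" of "pointed", so the gap sits immediately after word 12 ("at").
Base order: Owen thought Sam heard that an architect pointed at a device.

12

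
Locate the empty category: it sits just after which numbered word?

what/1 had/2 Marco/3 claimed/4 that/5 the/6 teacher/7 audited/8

8

The displaced element is "what" (word 1).
It is linked across 1 clause boundary (that).
It functions as the direct object of "audited", so the gap sits immediately after word 8 ("audited").
Base order: Marco had claimed that the teacher audited what.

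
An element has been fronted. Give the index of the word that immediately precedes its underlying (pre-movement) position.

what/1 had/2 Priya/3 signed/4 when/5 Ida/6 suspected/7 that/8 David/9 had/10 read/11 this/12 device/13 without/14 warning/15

The displaced element is "what" (word 1).
It functions as the direct object of "signed", so the gap sits immediately after word 4 ("signed").
Base order: Priya had signed what when Ida suspected that David had read this device without warning.

4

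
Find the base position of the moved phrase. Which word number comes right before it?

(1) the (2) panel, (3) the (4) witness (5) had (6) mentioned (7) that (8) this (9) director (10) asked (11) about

11

The displaced element is "the panel" (word 2).
It is linked across 1 clause boundary (that).
It functions as the object of the preposition "about" of "asked", so the gap sits immediately after word 11 ("about").
Base order: The witness had mentioned that this director asked about the panel.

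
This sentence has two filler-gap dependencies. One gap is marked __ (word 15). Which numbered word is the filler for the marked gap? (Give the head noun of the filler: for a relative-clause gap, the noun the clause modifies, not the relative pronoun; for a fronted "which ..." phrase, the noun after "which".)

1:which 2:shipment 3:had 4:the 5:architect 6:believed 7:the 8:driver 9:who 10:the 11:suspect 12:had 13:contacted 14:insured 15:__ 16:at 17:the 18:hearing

2

The marked gap is the direct object of "insured".
Its filler is the fronted wh-phrase "which shipment", at word 2.
(The other dependency links word 8 to a gap after word 13.)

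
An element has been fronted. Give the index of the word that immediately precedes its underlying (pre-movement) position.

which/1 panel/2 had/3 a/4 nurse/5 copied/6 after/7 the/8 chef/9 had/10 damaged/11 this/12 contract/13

The displaced element is "which panel" (word 2).
It functions as the direct object of "copied", so the gap sits immediately after word 6 ("copied").
Base order: A nurse had copied which panel after the chef had damaged this contract.

6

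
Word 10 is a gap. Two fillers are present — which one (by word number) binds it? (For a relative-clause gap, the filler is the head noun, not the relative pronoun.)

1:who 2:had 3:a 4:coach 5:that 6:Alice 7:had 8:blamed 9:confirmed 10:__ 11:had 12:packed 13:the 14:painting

The marked gap is the subject of "packed".
Its filler is the fronted wh-phrase "who", at word 1.
(The other dependency links word 4 to a gap after word 8.)

1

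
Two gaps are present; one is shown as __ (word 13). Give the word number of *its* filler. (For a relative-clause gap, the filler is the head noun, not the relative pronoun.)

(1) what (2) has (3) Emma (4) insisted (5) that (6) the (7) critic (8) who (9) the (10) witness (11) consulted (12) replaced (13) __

1

The marked gap is the direct object of "replaced".
Its filler is the fronted wh-phrase "what", at word 1.
(The other dependency links word 7 to a gap after word 11.)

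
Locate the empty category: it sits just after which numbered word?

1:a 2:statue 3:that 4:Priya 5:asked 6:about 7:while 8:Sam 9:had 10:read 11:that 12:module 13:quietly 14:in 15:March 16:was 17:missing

The displaced element is "a statue" (word 2).
It functions as the object of the preposition "about" of "asked", so the gap sits immediately after word 6 ("about").
Base order: Priya asked about a statue while Sam had read that module quietly in March.

6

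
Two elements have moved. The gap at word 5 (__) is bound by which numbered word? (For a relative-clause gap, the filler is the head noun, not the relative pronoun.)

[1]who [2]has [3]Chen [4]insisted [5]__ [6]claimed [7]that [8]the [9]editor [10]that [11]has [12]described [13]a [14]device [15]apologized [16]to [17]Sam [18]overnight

1

The marked gap is the subject of "claimed".
Its filler is the fronted wh-phrase "who", at word 1.
(The other dependency links word 9 to a gap after word 10.)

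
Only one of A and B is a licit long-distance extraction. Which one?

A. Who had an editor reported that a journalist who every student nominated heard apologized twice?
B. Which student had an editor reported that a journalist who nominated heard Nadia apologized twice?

A

In B, the wh-phrase is extracted from inside a complex-NP island (relative clause) (introduced by "who"), which blocks movement.
In A, the extraction path crosses only that-complement boundaries, which are transparent.
So A is grammatical.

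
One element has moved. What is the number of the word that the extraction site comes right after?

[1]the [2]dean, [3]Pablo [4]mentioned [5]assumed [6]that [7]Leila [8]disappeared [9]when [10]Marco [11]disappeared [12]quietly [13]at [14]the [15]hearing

The displaced element is "the dean" (word 2).
It is linked across 1 clause boundary (Ø).
It functions as the subject of "assumed", so the gap sits immediately after word 4 ("mentioned").
Base order: Pablo mentioned the dean assumed that Leila disappeared when Marco disappeared quietly at the hearing.

4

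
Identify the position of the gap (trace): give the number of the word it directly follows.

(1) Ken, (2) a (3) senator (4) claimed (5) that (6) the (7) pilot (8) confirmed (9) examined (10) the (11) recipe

8

The displaced element is "Ken" (word 1).
It is linked across 2 clause boundaries (that → Ø).
It functions as the subject of "examined", so the gap sits immediately after word 8 ("confirmed").
Base order: A senator claimed that the pilot confirmed that Ken examined the recipe.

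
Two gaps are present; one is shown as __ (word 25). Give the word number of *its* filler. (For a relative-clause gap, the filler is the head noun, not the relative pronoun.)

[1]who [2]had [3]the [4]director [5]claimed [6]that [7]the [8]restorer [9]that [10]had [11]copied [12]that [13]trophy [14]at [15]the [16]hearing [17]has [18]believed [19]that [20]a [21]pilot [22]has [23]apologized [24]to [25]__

The marked gap is the object of the preposition "to" of "apologized".
Its filler is the fronted wh-phrase "who", at word 1.
(The other dependency links word 8 to a gap after word 9.)

1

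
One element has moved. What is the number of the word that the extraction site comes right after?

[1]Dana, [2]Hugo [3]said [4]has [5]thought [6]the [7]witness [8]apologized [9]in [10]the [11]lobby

The displaced element is "Dana" (word 1).
It is linked across 1 clause boundary (Ø).
It functions as the subject of "thought", so the gap sits immediately after word 3 ("said").
Base order: Hugo said that Dana has thought the witness apologized in the lobby.

3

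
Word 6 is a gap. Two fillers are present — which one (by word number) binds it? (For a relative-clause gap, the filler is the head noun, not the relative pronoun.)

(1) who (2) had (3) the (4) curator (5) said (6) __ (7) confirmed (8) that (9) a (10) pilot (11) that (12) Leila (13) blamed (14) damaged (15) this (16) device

The marked gap is the subject of "confirmed".
Its filler is the fronted wh-phrase "who", at word 1.
(The other dependency links word 10 to a gap after word 13.)

1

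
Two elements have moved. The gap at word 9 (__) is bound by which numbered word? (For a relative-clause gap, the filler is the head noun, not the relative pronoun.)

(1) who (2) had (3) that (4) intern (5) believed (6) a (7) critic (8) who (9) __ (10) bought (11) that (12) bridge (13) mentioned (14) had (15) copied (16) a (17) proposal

The marked gap is inside the relative clause, the subject of "bought".
Its filler is the head noun "critic" (via "who"), at word 7.
(The other dependency links word 1 to a gap after word 13.)

7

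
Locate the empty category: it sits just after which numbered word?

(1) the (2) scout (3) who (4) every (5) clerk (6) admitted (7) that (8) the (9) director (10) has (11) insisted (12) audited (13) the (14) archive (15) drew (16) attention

The displaced element is "the scout" (word 2).
It is linked across 2 clause boundaries (that → Ø).
It functions as the subject of "audited", so the gap sits immediately after word 11 ("insisted").
Base order: Every clerk admitted that the director has insisted the scout audited the archive.

11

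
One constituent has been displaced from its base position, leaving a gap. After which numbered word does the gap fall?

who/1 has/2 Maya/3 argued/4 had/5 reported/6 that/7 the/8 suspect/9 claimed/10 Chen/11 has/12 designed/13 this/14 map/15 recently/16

The displaced element is "who" (word 1).
It is linked across 1 clause boundary (Ø).
It functions as the subject of "reported", so the gap sits immediately after word 4 ("argued").
Base order: Maya has argued that who had reported that the suspect claimed Chen has designed this map recently.

4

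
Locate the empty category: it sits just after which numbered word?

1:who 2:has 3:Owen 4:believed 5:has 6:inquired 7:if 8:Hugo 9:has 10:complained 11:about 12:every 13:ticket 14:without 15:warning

4

The displaced element is "who" (word 1).
It is linked across 1 clause boundary (Ø).
It functions as the subject of "inquired", so the gap sits immediately after word 4 ("believed").
Base order: Owen has believed who has inquired if Hugo has complained about every ticket without warning.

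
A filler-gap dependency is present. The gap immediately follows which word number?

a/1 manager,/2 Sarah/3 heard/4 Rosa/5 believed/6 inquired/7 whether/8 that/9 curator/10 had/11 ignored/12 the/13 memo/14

The displaced element is "a manager" (word 2).
It is linked across 2 clause boundaries (Ø → Ø).
It functions as the subject of "inquired", so the gap sits immediately after word 6 ("believed").
Base order: Sarah heard Rosa believed a manager inquired whether that curator had ignored the memo.

6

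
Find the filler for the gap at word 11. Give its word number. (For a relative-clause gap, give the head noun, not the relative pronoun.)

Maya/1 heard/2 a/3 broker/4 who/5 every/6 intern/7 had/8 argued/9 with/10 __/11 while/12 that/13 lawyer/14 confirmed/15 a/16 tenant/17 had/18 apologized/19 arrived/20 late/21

4

The gap at 11 is the prepositional object of "argued", inside a relative clause.
The relative pronoun is "who" (word 5); it is bound by the head noun immediately before it.
Its filler is the head noun "broker", at word 4.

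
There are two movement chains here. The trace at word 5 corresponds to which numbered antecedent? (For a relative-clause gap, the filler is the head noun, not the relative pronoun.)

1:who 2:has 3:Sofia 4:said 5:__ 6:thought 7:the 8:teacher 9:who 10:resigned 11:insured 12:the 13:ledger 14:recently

The marked gap is the subject of "thought".
Its filler is the fronted wh-phrase "who", at word 1.
(The other dependency links word 8 to a gap after word 9.)

1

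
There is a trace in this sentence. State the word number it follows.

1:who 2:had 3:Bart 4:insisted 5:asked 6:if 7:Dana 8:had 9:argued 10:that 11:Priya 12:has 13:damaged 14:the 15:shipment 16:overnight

4

The displaced element is "who" (word 1).
It is linked across 1 clause boundary (Ø).
It functions as the subject of "asked", so the gap sits immediately after word 4 ("insisted").
Base order: Bart had insisted that who asked if Dana had argued that Priya has damaged the shipment overnight.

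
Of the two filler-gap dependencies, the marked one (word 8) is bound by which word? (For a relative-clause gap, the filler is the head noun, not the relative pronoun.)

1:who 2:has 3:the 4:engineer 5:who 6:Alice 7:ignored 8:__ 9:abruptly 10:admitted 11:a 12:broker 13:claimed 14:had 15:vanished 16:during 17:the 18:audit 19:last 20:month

The marked gap is inside the relative clause, the direct object of "ignored".
Its filler is the head noun "engineer" (via "who"), at word 4.
(The other dependency links word 1 to a gap after word 13.)

4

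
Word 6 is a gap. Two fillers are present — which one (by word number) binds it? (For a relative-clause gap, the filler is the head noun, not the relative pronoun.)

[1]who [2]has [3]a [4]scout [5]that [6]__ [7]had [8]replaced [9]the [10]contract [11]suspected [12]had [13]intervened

4

The marked gap is inside the relative clause, the subject of "replaced".
Its filler is the head noun "scout" (via "that"), at word 4.
(The other dependency links word 1 to a gap after word 11.)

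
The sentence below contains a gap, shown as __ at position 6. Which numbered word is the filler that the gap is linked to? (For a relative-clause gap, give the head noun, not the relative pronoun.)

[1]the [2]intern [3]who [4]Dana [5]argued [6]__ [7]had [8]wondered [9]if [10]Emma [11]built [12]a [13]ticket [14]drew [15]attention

The gap at 6 is the subject of "wondered", inside a relative clause.
The relative pronoun is "who" (word 3); it is bound by the head noun immediately before it.
Its filler is the head noun "intern", at word 2.

2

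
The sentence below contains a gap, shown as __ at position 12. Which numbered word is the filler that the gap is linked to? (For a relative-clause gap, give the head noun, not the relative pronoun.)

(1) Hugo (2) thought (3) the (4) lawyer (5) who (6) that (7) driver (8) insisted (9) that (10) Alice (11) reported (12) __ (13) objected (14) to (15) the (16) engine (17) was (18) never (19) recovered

4

The gap at 12 is the subject of "objected", inside a relative clause.
The relative pronoun is "who" (word 5); it is bound by the head noun immediately before it.
Its filler is the head noun "lawyer", at word 4.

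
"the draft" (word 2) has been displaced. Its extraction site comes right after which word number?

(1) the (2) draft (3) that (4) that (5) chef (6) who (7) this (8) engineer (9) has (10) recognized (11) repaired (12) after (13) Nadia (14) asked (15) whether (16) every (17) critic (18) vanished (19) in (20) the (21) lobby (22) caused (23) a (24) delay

The displaced element is "the draft" (word 2).
It functions as the direct object of "repaired", so the gap sits immediately after word 11 ("repaired").
Base order: That chef who this engineer has recognized repaired the draft after Nadia asked whether every critic vanished in the lobby.

11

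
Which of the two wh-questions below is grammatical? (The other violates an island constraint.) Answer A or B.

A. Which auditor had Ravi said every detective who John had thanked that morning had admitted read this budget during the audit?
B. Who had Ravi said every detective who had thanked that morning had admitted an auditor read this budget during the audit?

In B, the wh-phrase is extracted from inside a complex-NP island (relative clause) (introduced by "who"), which blocks movement.
In A, the extraction path crosses only that-complement boundaries, which are transparent.
So A is grammatical.

A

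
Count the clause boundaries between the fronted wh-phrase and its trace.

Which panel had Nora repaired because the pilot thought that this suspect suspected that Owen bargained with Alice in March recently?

0

"which panel" originates inside the matrix clause — no clause boundary is crossed.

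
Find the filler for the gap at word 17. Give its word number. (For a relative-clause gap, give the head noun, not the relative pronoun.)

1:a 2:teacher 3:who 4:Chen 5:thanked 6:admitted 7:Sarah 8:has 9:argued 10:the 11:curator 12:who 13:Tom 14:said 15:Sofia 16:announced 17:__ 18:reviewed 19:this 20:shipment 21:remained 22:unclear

11

The gap at 17 is the subject of "reviewed", inside a relative clause.
The relative pronoun is "who" (word 12); it is bound by the head noun immediately before it.
Its filler is the head noun "curator", at word 11.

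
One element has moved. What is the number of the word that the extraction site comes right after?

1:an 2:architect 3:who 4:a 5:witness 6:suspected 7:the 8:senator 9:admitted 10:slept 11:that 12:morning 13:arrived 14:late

9

The displaced element is "an architect" (word 2).
It is linked across 2 clause boundaries (Ø → Ø).
It functions as the subject of "slept", so the gap sits immediately after word 9 ("admitted").
Base order: A witness suspected the senator admitted that an architect slept that morning.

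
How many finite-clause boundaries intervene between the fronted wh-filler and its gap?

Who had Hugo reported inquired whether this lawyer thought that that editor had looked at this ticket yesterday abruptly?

"who" is extracted from the subject of "inquired".
Boundaries crossed, outermost first: [Ø] — 1 in total.

1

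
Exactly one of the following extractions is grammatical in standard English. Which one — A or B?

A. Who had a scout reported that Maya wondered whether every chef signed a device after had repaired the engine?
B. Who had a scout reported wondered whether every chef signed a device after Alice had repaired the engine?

B

In A, the wh-phrase is extracted from inside a wh-island (introduced by "whether"), which blocks movement.
In B, the extraction path crosses only that-complement boundaries, which are transparent.
So B is grammatical.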